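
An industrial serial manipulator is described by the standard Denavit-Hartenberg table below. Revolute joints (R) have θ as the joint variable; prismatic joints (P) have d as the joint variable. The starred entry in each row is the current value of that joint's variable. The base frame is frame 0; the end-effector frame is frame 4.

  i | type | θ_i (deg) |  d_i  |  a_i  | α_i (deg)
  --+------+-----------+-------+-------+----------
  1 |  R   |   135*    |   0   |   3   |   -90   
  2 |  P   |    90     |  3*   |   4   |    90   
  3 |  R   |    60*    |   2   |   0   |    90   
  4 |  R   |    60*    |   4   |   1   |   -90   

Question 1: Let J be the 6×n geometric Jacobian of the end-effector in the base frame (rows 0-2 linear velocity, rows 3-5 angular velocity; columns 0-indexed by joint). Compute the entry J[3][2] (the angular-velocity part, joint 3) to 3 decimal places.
-0.707

axis z_2 = (-0.7071,0.7071,0.0000); lever o_n−o_2 = (-0.9186,3.1346,-3.7141)
cross product → J_v[:, 2] = (-2.6263,-2.6263,-1.5670)
J_ω[:, 2] = z_2
entry J[3][2] = -0.7071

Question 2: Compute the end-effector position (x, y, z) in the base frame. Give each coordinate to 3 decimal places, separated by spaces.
-5.161 3.135 -7.714

after link 1: o_1 = (-2.1213, 2.1213, 0.0000)
after link 2: o_2 = (-4.2426, 0.0000, -4.0000)
after link 3: o_3 = (-5.6569, 1.4142, -4.0000)
after link 4: o_4 = (-5.1612, 3.1346, -7.7141)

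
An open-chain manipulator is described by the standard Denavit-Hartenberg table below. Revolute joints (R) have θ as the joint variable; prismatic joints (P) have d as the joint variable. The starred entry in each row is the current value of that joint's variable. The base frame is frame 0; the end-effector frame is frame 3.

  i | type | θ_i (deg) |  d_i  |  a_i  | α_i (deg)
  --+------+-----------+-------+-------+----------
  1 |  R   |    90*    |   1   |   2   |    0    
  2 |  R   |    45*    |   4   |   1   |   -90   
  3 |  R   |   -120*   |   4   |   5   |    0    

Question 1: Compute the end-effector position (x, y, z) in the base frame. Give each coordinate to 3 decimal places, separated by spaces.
after link 1: o_1 = (0.0000, 2.0000, 1.0000)
after link 2: o_2 = (-0.7071, 2.7071, 5.0000)
after link 3: o_3 = (-1.7678, -1.8891, 9.3301)

-1.768 -1.889 9.330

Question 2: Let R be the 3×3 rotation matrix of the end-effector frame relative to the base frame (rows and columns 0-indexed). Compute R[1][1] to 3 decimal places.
End-effector y-axis (col 1 of R) = (-0.6124,0.6124,0.5000)
R[1][1] = 0.6124

0.612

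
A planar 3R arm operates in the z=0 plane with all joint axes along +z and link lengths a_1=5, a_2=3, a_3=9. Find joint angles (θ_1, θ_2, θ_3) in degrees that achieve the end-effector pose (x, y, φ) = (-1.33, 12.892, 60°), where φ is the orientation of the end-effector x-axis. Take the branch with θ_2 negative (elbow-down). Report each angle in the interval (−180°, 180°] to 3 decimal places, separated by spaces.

150.008 -30.018 -59.990

wrist centre = target − a_3·(cos φ, sin φ) = (-5.8300, 5.0978)
cos θ_2 = (59.9762−5²−3²)/(2·5·3) = 0.8659; θ_2 = -30.0175° (elbow-down)
β = atan2(5.0978,-5.8300) = 138.8334°; ψ = atan2(-1.5008,7.5976) = -11.1741°
θ_1 = β − ψ = 150.0075°
θ_3 = φ − θ_1 − θ_2 = -59.9900° (wrapped to (-180°,180°])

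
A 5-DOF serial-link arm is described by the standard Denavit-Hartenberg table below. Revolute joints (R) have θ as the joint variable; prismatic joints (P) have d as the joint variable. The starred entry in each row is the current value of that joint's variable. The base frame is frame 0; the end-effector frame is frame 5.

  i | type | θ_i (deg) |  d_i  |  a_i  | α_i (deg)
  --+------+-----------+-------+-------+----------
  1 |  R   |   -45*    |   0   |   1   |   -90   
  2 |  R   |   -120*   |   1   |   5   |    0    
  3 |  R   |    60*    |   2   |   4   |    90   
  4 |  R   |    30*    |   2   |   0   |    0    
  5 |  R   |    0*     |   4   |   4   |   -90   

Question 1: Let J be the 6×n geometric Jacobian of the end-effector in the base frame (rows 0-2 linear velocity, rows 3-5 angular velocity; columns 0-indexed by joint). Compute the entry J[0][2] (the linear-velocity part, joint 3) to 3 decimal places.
axis z_2 = (0.7071,0.7071,0.0000); lever o_n−o_2 = (1.7932,3.8637,9.4641)
cross product → J_v[:, 2] = (6.6921,-6.6921,1.4641)
J_ω[:, 2] = z_2
entry J[0][2] = 6.6921

6.692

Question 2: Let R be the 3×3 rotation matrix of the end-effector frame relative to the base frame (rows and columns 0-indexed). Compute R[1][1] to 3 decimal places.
-0.612

End-effector y-axis (col 1 of R) = (0.6124,-0.6124,-0.5000)
R[1][1] = -0.6124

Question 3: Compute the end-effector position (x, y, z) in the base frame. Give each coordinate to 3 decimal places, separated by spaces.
after link 1: o_1 = (0.7071, -0.7071, 0.0000)
after link 2: o_2 = (-0.3536, 1.7678, 4.3301)
after link 3: o_3 = (2.4749, 1.7678, 7.7942)
after link 4: o_4 = (1.2501, 2.9925, 8.7942)
after link 5: o_5 = (1.4396, 5.6315, 13.7942)

1.440 5.631 13.794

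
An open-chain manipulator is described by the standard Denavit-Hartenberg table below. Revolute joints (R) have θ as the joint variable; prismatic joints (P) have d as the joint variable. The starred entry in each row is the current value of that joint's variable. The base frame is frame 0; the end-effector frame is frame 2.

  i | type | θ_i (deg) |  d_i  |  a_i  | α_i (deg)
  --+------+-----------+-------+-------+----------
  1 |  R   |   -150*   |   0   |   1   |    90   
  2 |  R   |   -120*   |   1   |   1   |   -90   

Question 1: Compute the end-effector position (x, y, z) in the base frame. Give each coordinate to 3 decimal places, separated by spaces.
-0.933 0.616 -0.866

after link 1: o_1 = (-0.8660, -0.5000, 0.0000)
after link 2: o_2 = (-0.9330, 0.6160, -0.8660)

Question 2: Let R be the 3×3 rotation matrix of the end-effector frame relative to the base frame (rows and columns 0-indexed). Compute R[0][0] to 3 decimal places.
0.433

End-effector x-axis (col 0 of R) = (0.4330,0.2500,-0.8660)
R[0][0] = 0.4330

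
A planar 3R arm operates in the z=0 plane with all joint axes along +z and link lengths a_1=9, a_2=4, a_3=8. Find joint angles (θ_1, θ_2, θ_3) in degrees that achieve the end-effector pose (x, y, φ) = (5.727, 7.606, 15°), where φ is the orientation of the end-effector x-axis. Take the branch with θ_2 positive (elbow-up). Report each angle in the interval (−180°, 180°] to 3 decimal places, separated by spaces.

wrist centre = target − a_3·(cos φ, sin φ) = (-2.0004, 5.5354)
cos θ_2 = (34.6428−9²−4²)/(2·9·4) = -0.8661; θ_2 = 150.0054° (elbow-up)
β = atan2(5.5354,-2.0004) = 109.8689°; ψ = atan2(1.9997,5.5357) = 19.8613°
θ_1 = β − ψ = 90.0076°
θ_3 = φ − θ_1 − θ_2 = 134.9871° (wrapped to (-180°,180°])

90.008 150.005 134.987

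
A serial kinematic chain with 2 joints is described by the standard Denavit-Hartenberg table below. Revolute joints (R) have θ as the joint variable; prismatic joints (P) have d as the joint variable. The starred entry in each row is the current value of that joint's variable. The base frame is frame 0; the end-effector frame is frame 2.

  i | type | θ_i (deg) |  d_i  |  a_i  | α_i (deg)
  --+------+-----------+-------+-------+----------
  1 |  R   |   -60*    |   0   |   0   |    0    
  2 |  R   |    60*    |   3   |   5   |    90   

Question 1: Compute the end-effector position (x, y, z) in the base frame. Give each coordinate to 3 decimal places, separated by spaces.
5.000 0.000 3.000

after link 1: o_1 = (0.0000, 0.0000, 0.0000)
after link 2: o_2 = (5.0000, 0.0000, 3.0000)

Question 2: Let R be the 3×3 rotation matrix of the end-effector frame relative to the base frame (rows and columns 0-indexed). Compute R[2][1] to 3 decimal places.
End-effector y-axis (col 1 of R) = (0.0000,0.0000,1.0000)
R[2][1] = 1.0000

1.000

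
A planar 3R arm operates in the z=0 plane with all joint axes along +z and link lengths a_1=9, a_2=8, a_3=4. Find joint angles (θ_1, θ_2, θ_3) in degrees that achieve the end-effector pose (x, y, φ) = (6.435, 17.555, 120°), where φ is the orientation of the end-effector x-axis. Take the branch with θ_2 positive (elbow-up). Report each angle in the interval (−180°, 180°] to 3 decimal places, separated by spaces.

44.996 30.004 45.000

wrist centre = target − a_3·(cos φ, sin φ) = (8.4350, 14.0909)
cos θ_2 = (269.7026−9²−8²)/(2·9·8) = 0.8660; θ_2 = 30.0040° (elbow-up)
β = atan2(14.0909,8.4350) = 59.0947°; ψ = atan2(4.0005,15.9279) = 14.0989°
θ_1 = β − ψ = 44.9958°
θ_3 = φ − θ_1 − θ_2 = 45.0002° (wrapped to (-180°,180°])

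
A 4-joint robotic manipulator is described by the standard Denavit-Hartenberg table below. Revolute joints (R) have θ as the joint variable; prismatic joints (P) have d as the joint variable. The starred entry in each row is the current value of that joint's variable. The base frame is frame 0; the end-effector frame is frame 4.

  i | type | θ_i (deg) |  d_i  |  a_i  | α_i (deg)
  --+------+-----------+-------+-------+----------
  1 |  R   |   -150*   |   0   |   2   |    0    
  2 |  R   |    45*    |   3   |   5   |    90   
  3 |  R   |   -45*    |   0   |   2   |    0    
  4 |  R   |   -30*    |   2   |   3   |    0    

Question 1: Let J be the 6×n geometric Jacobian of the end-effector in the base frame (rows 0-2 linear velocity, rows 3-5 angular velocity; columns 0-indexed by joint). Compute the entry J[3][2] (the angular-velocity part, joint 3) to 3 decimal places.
axis z_2 = (-0.9659,0.2588,0.0000); lever o_n−o_2 = (-2.4988,-1.5984,-4.3120)
cross product → J_v[:, 2] = (-1.1160,-4.1651,2.1907)
J_ω[:, 2] = z_2
entry J[3][2] = -0.9659

-0.966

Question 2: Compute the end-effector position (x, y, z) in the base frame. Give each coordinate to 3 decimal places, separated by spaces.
-5.525 -7.428 -1.312

after link 1: o_1 = (-1.7321, -1.0000, 0.0000)
after link 2: o_2 = (-3.0261, -5.8296, 3.0000)
after link 3: o_3 = (-3.3922, -7.1957, 1.5858)
after link 4: o_4 = (-5.5250, -7.4280, -1.3120)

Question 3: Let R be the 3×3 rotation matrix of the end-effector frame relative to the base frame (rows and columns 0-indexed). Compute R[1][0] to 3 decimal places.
-0.250

End-effector x-axis (col 0 of R) = (-0.0670,-0.2500,-0.9659)
R[1][0] = -0.2500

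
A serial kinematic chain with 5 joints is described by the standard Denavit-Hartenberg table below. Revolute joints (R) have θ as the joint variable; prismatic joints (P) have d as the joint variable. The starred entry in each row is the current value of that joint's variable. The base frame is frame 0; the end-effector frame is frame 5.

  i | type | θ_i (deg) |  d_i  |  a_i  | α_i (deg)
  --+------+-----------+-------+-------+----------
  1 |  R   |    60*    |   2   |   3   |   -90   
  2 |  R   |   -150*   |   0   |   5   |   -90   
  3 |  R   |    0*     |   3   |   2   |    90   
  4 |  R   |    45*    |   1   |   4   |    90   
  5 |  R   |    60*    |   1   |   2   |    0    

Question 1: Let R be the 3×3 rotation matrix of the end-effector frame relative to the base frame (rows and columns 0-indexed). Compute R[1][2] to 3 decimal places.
-0.837

End-effector z-axis (col 2 of R) = (-0.4830,-0.8365,-0.2588)
R[1][2] = -0.8365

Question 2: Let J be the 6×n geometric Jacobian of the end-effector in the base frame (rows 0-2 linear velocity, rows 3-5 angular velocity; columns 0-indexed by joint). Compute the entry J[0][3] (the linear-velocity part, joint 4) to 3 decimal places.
2.285

axis z_3 = (-0.8660,0.5000,0.0000); lever o_n−o_3 = (-3.4960,-0.5912,4.5708)
cross product → J_v[:, 3] = (2.2854,3.9584,2.2600)
J_ω[:, 3] = z_3
entry J[0][3] = 2.2854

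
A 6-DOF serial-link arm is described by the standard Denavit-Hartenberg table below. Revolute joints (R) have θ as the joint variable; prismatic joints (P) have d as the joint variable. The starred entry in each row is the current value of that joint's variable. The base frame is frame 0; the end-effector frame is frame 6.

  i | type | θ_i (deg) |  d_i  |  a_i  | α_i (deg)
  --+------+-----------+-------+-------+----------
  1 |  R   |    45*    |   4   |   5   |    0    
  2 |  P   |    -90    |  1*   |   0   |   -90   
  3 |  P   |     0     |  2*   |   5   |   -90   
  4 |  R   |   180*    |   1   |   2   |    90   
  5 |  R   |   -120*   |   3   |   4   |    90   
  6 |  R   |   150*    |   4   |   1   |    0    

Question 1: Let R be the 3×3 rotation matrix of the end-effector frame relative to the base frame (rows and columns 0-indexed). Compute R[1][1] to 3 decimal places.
End-effector y-axis (col 1 of R) = (0.4356,0.7891,-0.4330)
R[1][1] = 0.7891

0.789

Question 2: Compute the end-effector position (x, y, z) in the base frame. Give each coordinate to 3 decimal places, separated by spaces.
after link 1: o_1 = (3.5355, 3.5355, 4.0000)
after link 2: o_2 = (3.5355, 3.5355, 5.0000)
after link 3: o_3 = (8.4853, 1.4142, 5.0000)
after link 4: o_4 = (7.0711, 2.8284, 4.0000)
after link 5: o_5 = (6.3640, -0.7071, 7.4641)
after link 6: o_6 = (8.1537, -3.2040, 4.7141)

8.154 -3.204 4.714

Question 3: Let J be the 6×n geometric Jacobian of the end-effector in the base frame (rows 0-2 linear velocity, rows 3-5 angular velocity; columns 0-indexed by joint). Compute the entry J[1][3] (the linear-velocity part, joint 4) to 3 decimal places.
axis z_3 = (0.0000,0.0000,-1.0000); lever o_n−o_3 = (-0.3316,-4.6182,-0.2859)
cross product → J_v[:, 3] = (-4.6182,0.3316,-0.0000)
J_ω[:, 3] = z_3
entry J[1][3] = 0.3316

0.332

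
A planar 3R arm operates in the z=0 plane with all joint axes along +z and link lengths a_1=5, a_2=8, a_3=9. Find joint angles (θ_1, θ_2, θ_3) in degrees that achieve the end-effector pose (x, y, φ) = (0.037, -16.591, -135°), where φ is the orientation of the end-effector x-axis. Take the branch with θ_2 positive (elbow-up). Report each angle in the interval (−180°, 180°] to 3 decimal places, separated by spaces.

-85.921 45.004 -94.083

wrist centre = target − a_3·(cos φ, sin φ) = (6.4010, -10.2270)
cos θ_2 = (145.5646−5²−8²)/(2·5·8) = 0.7071; θ_2 = 45.0040° (elbow-up)
β = atan2(-10.2270,6.4010) = -57.9581°; ψ = atan2(5.6572,10.6565) = 27.9627°
θ_1 = β − ψ = -85.9208°
θ_3 = φ − θ_1 − θ_2 = -94.0831° (wrapped to (-180°,180°])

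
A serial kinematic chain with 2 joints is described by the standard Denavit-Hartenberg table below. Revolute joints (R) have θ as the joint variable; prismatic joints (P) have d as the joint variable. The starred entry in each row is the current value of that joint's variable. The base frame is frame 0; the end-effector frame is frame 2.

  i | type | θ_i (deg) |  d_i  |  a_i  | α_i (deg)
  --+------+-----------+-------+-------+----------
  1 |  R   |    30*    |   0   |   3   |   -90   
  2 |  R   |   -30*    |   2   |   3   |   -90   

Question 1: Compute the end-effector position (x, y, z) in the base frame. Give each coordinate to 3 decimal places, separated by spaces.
3.848 4.531 1.500

after link 1: o_1 = (2.5981, 1.5000, 0.0000)
after link 2: o_2 = (3.8481, 4.5311, 1.5000)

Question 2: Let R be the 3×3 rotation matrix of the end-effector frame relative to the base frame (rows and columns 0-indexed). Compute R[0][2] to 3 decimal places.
End-effector z-axis (col 2 of R) = (0.4330,0.2500,-0.8660)
R[0][2] = 0.4330

0.433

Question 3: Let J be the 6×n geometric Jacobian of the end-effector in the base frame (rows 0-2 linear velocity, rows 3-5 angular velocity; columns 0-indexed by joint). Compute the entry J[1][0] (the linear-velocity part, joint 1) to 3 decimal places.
axis z_0 = ẑ; lever o_n−o_0 = (3.8481,4.5311,1.5000)
cross product → J_v[:, 0] = (-4.5311,3.8481,0.0000)
J_ω[:, 0] = z_0
entry J[1][0] = 3.8481

3.848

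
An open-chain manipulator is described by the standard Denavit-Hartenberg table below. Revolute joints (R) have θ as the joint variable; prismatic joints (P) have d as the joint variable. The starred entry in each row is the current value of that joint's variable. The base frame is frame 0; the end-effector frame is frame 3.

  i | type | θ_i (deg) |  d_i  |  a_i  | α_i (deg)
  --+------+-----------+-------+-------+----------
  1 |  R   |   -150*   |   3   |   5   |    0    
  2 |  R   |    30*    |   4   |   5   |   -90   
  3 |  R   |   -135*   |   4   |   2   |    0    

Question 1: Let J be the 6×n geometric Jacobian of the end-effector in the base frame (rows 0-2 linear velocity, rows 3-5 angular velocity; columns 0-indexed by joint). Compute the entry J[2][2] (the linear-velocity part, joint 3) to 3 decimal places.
1.414

axis z_2 = (0.8660,-0.5000,0.0000); lever o_n−o_2 = (4.1712,-0.7753,1.4142)
cross product → J_v[:, 2] = (-0.7071,-1.2247,1.4142)
J_ω[:, 2] = z_2
entry J[2][2] = 1.4142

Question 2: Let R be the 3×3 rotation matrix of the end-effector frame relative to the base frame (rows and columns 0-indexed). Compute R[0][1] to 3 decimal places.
-0.354

End-effector y-axis (col 1 of R) = (-0.3536,-0.6124,0.7071)
R[0][1] = -0.3536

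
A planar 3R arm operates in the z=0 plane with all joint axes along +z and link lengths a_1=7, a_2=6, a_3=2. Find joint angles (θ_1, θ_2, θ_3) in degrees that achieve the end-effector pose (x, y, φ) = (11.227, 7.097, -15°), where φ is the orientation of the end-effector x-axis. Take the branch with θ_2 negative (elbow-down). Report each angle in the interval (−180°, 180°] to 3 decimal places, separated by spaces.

60.006 -45.014 -29.992

wrist centre = target − a_3·(cos φ, sin φ) = (9.2951, 7.6146)
cos θ_2 = (144.3825−7²−6²)/(2·7·6) = 0.7069; θ_2 = -45.0140° (elbow-down)
β = atan2(7.6146,9.2951) = 39.3245°; ψ = atan2(-4.2437,11.2416) = -20.6814°
θ_1 = β − ψ = 60.0059°
θ_3 = φ − θ_1 − θ_2 = -29.9919° (wrapped to (-180°,180°])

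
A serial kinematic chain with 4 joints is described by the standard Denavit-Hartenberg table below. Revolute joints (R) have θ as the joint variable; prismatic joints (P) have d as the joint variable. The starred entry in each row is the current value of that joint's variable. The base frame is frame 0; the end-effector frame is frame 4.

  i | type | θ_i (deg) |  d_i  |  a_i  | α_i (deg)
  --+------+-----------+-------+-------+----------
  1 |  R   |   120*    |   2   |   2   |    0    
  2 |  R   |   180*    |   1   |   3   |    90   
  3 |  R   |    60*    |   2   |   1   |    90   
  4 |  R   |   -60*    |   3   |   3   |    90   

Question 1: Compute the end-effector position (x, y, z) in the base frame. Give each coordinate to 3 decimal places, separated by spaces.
after link 1: o_1 = (-1.0000, 1.7321, 2.0000)
after link 2: o_2 = (0.5000, -0.8660, 3.0000)
after link 3: o_3 = (-0.9821, -2.2990, 3.8660)
after link 4: o_4 = (2.9420, -3.8995, 3.6651)

2.942 -3.900 3.665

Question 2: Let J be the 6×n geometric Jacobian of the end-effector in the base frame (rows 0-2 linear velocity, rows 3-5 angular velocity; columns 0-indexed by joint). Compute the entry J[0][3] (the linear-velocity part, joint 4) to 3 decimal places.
-0.650

axis z_3 = (0.4330,-0.7500,-0.5000); lever o_n−o_3 = (3.9240,-1.6005,-0.2010)
cross product → J_v[:, 3] = (-0.6495,-1.8750,2.2500)
J_ω[:, 3] = z_3
entry J[0][3] = -0.6495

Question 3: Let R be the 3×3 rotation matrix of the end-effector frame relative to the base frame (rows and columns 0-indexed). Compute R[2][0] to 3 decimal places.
0.433

End-effector x-axis (col 0 of R) = (0.8750,0.2165,0.4330)
R[2][0] = 0.4330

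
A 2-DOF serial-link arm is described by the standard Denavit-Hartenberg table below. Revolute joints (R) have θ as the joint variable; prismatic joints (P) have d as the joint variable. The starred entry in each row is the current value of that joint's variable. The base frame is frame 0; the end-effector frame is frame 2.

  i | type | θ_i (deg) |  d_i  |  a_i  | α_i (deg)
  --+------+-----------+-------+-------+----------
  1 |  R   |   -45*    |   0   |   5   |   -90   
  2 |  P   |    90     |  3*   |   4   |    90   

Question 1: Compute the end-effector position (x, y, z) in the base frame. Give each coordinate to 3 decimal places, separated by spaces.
5.657 -1.414 -4.000

after link 1: o_1 = (3.5355, -3.5355, 0.0000)
after link 2: o_2 = (5.6569, -1.4142, -4.0000)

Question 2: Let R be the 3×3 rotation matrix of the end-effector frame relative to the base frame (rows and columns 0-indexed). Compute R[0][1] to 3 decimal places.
0.707

End-effector y-axis (col 1 of R) = (0.7071,0.7071,0.0000)
R[0][1] = 0.7071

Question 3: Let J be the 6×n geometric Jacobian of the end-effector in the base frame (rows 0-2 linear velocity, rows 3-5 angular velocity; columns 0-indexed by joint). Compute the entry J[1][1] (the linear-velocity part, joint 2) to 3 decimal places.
prismatic axis z_1 = (0.7071,0.7071,0.0000)
J_v[:, 1] = z_1; J_ω[:, 1] = (0,0,0)
entry J[1][1] = 0.7071

0.707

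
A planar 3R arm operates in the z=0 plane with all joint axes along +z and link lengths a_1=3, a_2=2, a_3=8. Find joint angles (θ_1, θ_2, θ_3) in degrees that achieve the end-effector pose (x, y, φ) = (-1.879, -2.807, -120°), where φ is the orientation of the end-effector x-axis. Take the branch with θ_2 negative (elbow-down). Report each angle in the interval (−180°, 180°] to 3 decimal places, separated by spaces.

wrist centre = target − a_3·(cos φ, sin φ) = (2.1210, 4.1212)
cos θ_2 = (21.4830−3²−2²)/(2·3·2) = 0.7069; θ_2 = -45.0157° (elbow-down)
β = atan2(4.1212,2.1210) = 62.7671°; ψ = atan2(-1.4146,4.4138) = -17.7703°
θ_1 = β − ψ = 80.5374°
θ_3 = φ − θ_1 − θ_2 = -155.5217° (wrapped to (-180°,180°])

80.537 -45.016 -155.522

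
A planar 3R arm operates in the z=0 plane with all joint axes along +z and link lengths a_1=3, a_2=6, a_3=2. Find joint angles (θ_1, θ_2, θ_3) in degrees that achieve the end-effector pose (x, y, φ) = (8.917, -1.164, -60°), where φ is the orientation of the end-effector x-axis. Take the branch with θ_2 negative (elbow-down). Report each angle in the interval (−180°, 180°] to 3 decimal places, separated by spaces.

wrist centre = target − a_3·(cos φ, sin φ) = (7.9170, 0.5681)
cos θ_2 = (63.0016−3²−6²)/(2·3·6) = 0.5000; θ_2 = -59.9971° (elbow-down)
β = atan2(0.5681,7.9170) = 4.1040°; ψ = atan2(-5.1960,6.0003) = -40.8913°
θ_1 = β − ψ = 44.9953°
θ_3 = φ − θ_1 − θ_2 = -44.9982° (wrapped to (-180°,180°])

44.995 -59.997 -44.998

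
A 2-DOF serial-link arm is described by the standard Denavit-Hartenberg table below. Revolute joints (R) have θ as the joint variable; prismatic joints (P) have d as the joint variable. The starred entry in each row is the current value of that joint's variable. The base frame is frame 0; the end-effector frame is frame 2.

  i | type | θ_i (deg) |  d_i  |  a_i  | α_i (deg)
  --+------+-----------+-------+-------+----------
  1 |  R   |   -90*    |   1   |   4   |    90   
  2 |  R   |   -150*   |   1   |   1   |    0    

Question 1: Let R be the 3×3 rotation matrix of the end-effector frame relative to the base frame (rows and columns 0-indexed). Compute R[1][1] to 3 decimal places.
End-effector y-axis (col 1 of R) = (-0.0000,-0.5000,-0.8660)
R[1][1] = -0.5000

-0.500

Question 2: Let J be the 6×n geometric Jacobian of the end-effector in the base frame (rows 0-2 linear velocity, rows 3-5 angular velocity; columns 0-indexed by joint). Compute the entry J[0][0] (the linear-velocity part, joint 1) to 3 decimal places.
3.134

axis z_0 = ẑ; lever o_n−o_0 = (-1.0000,-3.1340,0.5000)
cross product → J_v[:, 0] = (3.1340,-1.0000,0.0000)
J_ω[:, 0] = z_0
entry J[0][0] = 3.1340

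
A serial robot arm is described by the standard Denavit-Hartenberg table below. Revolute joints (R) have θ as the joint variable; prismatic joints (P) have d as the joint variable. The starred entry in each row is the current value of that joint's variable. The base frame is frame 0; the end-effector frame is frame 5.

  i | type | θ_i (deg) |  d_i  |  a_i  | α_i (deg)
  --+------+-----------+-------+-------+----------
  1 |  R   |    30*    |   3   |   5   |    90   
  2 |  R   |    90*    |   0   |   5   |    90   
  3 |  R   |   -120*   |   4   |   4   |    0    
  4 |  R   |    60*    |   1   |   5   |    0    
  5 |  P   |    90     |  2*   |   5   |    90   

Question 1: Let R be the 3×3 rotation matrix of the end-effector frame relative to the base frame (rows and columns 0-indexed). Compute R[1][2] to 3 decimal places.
End-effector z-axis (col 2 of R) = (-0.4330,0.7500,0.5000)
R[1][2] = 0.7500

0.750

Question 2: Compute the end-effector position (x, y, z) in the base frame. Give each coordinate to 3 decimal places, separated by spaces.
after link 1: o_1 = (4.3301, 2.5000, 3.0000)
after link 2: o_2 = (4.3301, 2.5000, 8.0000)
after link 3: o_3 = (6.0622, 7.5000, 6.0000)
after link 4: o_4 = (4.7631, 11.7500, 8.5000)
after link 5: o_5 = (7.7452, 10.5849, 12.8301)

7.745 10.585 12.830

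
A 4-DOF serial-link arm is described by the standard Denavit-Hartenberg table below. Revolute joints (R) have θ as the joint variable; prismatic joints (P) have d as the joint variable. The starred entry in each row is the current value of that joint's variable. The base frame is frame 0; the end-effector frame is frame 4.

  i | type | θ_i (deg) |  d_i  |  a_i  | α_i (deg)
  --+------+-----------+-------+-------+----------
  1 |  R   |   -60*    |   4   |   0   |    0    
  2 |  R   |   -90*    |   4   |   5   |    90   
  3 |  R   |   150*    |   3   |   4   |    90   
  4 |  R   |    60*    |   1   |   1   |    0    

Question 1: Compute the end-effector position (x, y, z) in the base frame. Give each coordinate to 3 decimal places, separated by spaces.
-3.321 2.547 11.116

after link 1: o_1 = (0.0000, 0.0000, 4.0000)
after link 2: o_2 = (-4.3301, -2.5000, 8.0000)
after link 3: o_3 = (-2.8301, 1.8301, 10.0000)
after link 4: o_4 = (-3.3212, 2.5466, 11.1160)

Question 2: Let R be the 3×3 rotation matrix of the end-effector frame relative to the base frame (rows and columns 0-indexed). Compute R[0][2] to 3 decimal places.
-0.433

End-effector z-axis (col 2 of R) = (-0.4330,-0.2500,0.8660)
R[0][2] = -0.4330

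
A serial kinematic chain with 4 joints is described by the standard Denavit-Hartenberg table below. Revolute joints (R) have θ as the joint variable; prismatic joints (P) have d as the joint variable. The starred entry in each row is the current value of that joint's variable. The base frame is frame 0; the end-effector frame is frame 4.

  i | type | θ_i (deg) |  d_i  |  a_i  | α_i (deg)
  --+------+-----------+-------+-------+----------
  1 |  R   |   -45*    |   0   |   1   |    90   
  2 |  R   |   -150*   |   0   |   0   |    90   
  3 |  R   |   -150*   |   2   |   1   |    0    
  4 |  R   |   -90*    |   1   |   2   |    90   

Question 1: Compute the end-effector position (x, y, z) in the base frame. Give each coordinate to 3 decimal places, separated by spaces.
-0.082 -1.660 3.531

after link 1: o_1 = (0.7071, -0.7071, 0.0000)
after link 2: o_2 = (0.7071, -0.7071, 0.0000)
after link 3: o_3 = (0.8839, -0.1768, 2.1651)
after link 4: o_4 = (-0.0820, -1.6603, 3.5311)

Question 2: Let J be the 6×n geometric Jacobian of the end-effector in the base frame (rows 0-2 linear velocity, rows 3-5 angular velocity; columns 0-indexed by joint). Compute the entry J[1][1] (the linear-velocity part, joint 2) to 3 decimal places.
2.497

axis z_1 = (-0.7071,-0.7071,0.0000); lever o_n−o_1 = (-0.7891,-0.9532,3.5311)
cross product → J_v[:, 1] = (-2.4969,2.4969,0.1160)
J_ω[:, 1] = z_1
entry J[1][1] = 2.4969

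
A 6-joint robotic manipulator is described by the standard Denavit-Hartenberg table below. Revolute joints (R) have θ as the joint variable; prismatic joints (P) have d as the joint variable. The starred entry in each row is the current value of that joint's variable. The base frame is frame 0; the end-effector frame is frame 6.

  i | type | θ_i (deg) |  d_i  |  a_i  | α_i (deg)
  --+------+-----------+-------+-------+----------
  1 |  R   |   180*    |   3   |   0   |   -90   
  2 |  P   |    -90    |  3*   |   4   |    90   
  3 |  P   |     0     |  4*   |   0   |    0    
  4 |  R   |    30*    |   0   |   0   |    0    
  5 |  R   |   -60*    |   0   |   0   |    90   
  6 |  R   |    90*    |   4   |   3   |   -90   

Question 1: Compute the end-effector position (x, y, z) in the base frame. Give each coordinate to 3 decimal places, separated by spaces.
after link 1: o_1 = (0.0000, 0.0000, 3.0000)
after link 2: o_2 = (-0.0000, -3.0000, 7.0000)
after link 3: o_3 = (4.0000, -3.0000, 7.0000)
after link 4: o_4 = (4.0000, -3.0000, 7.0000)
after link 5: o_5 = (4.0000, -3.0000, 7.0000)
after link 6: o_6 = (7.0000, 0.4641, 5.0000)

7.000 0.464 5.000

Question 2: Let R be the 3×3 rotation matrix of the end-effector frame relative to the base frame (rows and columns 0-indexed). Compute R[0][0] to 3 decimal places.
End-effector x-axis (col 0 of R) = (1.0000,-0.0000,0.0000)
R[0][0] = 1.0000

1.000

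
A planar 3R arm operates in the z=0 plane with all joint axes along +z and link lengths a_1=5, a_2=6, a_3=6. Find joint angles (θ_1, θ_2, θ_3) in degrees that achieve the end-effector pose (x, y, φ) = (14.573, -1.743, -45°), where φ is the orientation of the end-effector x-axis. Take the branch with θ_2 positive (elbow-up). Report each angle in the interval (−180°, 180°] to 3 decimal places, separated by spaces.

-2.790 29.994 -72.204

wrist centre = target − a_3·(cos φ, sin φ) = (10.3304, 2.4996)
cos θ_2 = (112.9645−5²−6²)/(2·5·6) = 0.8661; θ_2 = 29.9943° (elbow-up)
β = atan2(2.4996,10.3304) = 13.6024°; ψ = atan2(2.9995,10.1965) = 16.3922°
θ_1 = β − ψ = -2.7898°
θ_3 = φ − θ_1 − θ_2 = -72.2044° (wrapped to (-180°,180°])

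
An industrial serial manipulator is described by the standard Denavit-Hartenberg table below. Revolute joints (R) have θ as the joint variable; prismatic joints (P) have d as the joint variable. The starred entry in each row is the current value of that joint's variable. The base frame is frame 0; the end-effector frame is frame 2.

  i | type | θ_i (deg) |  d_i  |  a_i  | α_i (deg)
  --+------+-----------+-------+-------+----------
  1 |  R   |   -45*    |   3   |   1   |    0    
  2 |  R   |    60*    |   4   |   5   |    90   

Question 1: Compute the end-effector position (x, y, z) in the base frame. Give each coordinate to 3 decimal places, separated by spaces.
after link 1: o_1 = (0.7071, -0.7071, 3.0000)
after link 2: o_2 = (5.5367, 0.5870, 7.0000)

5.537 0.587 7.000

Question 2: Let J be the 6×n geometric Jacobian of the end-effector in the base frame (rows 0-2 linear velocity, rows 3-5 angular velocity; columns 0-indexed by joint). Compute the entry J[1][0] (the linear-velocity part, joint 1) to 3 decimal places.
axis z_0 = ẑ; lever o_n−o_0 = (5.5367,0.5870,7.0000)
cross product → J_v[:, 0] = (-0.5870,5.5367,0.0000)
J_ω[:, 0] = z_0
entry J[1][0] = 5.5367

5.537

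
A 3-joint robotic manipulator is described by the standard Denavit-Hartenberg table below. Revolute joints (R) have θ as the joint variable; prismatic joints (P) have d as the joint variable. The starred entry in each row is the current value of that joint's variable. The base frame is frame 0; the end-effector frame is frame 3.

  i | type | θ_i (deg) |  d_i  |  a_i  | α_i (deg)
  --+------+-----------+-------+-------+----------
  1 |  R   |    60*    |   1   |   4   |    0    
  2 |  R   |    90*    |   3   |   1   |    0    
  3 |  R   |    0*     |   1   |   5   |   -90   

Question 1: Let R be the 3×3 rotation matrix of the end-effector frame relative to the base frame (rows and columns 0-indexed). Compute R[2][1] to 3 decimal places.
End-effector y-axis (col 1 of R) = (-0.0000,-0.0000,-1.0000)
R[2][1] = -1.0000

-1.000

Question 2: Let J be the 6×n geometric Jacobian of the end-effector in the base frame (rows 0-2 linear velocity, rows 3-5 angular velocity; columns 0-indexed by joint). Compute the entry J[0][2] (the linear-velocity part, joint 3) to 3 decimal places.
-2.500

axis z_2 = (0.0000,0.0000,1.0000); lever o_n−o_2 = (-4.3301,2.5000,1.0000)
cross product → J_v[:, 2] = (-2.5000,-4.3301,0.0000)
J_ω[:, 2] = z_2
entry J[0][2] = -2.5000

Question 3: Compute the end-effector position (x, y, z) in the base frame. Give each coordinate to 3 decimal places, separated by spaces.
after link 1: o_1 = (2.0000, 3.4641, 1.0000)
after link 2: o_2 = (1.1340, 3.9641, 4.0000)
after link 3: o_3 = (-3.1962, 6.4641, 5.0000)

-3.196 6.464 5.000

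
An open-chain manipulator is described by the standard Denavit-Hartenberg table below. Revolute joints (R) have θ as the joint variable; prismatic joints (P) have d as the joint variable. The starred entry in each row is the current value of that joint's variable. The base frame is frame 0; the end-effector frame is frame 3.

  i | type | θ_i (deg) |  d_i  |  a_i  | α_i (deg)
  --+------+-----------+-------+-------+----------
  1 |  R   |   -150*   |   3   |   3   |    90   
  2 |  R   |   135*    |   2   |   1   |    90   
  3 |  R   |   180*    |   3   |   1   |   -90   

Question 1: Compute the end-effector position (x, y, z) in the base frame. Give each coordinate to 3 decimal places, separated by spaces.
after link 1: o_1 = (-2.5981, -1.5000, 3.0000)
after link 2: o_2 = (-2.9857, 0.5856, 3.7071)
after link 3: o_3 = (-5.4352, -0.8286, 5.1213)

-5.435 -0.829 5.121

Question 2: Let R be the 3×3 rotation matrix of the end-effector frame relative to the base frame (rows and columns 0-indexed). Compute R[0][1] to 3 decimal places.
0.612

End-effector y-axis (col 1 of R) = (0.6124,0.3536,-0.7071)
R[0][1] = 0.6124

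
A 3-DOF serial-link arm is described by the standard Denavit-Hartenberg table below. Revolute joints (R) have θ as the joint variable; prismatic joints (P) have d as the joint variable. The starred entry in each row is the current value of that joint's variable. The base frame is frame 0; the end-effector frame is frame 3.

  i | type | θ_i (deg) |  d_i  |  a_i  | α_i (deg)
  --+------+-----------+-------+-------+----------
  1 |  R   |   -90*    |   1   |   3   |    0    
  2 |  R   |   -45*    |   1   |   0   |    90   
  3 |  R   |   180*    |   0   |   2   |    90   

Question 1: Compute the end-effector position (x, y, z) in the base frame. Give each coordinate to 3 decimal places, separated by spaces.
after link 1: o_1 = (0.0000, -3.0000, 1.0000)
after link 2: o_2 = (0.0000, -3.0000, 2.0000)
after link 3: o_3 = (1.4142, -1.5858, 2.0000)

1.414 -1.586 2.000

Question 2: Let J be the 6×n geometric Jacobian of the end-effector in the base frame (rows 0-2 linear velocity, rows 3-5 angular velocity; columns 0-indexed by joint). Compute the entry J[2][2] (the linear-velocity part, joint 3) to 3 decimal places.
-2.000

axis z_2 = (-0.7071,0.7071,0.0000); lever o_n−o_2 = (1.4142,1.4142,0.0000)
cross product → J_v[:, 2] = (0.0000,0.0000,-2.0000)
J_ω[:, 2] = z_2
entry J[2][2] = -2.0000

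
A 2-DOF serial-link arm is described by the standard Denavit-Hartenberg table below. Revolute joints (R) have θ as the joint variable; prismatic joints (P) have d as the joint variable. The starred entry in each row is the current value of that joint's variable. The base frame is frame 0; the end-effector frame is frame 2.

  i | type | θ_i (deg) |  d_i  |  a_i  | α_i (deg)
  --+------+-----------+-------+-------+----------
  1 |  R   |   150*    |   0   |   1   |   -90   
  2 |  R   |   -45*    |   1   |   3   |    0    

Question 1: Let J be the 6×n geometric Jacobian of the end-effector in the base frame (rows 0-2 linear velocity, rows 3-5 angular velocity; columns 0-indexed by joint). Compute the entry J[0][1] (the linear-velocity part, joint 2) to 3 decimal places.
-1.837

axis z_1 = (-0.5000,-0.8660,0.0000); lever o_n−o_1 = (-2.3371,0.1946,2.1213)
cross product → J_v[:, 1] = (-1.8371,1.0607,-2.1213)
J_ω[:, 1] = z_1
entry J[0][1] = -1.8371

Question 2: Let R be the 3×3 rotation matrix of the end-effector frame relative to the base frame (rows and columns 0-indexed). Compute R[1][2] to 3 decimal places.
End-effector z-axis (col 2 of R) = (-0.5000,-0.8660,0.0000)
R[1][2] = -0.8660

-0.866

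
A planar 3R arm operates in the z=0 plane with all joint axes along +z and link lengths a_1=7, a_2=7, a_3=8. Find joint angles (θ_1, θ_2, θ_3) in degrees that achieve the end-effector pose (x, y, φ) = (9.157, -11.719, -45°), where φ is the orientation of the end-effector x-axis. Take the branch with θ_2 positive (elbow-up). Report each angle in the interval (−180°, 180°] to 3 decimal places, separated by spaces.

wrist centre = target − a_3·(cos φ, sin φ) = (3.5001, -6.0621)
cos θ_2 = (49.0006−7²−7²)/(2·7·7) = -0.5000; θ_2 = 119.9996° (elbow-up)
β = atan2(-6.0621,3.5001) = -59.9988°; ψ = atan2(6.0622,3.5000) = 59.9998°
θ_1 = β − ψ = -119.9986°
θ_3 = φ − θ_1 − θ_2 = -45.0010° (wrapped to (-180°,180°])

-119.999 120.000 -45.001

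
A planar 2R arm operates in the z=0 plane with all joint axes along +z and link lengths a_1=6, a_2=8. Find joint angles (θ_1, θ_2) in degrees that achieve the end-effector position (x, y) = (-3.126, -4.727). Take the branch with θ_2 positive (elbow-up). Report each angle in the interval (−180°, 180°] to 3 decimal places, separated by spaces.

cos θ_2 = (32.1164−6²−8²)/(2·6·8) = -0.7071; θ_2 = 135.0011° (elbow-up)
β = atan2(-4.7270,-3.1260) = -123.4770°; ψ = atan2(5.6567,0.3430) = 86.5297°
θ_1 = β − ψ = -210.0067°

149.993 135.001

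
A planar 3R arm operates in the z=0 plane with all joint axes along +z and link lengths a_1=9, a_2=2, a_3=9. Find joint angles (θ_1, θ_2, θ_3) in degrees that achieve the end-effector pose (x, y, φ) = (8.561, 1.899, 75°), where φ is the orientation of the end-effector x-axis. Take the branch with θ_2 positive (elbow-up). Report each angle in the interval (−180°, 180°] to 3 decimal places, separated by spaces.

wrist centre = target − a_3·(cos φ, sin φ) = (6.2316, -6.7943)
cos θ_2 = (84.9961−9²−2²)/(2·9·2) = -0.0001; θ_2 = 90.0061° (elbow-up)
β = atan2(-6.7943,6.2316) = -47.4736°; ψ = atan2(2.0000,8.9998) = 12.5291°
θ_1 = β − ψ = -60.0027°
θ_3 = φ − θ_1 − θ_2 = 44.9965° (wrapped to (-180°,180°])

-60.003 90.006 44.997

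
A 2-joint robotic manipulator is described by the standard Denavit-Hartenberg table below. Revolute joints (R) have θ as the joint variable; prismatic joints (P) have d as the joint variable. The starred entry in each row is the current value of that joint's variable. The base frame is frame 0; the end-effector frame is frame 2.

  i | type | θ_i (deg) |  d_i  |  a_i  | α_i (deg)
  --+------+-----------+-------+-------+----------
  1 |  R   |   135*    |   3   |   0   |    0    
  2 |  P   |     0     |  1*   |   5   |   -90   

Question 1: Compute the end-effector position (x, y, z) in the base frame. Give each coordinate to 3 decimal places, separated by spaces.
-3.536 3.536 4.000

after link 1: o_1 = (0.0000, 0.0000, 3.0000)
after link 2: o_2 = (-3.5355, 3.5355, 4.0000)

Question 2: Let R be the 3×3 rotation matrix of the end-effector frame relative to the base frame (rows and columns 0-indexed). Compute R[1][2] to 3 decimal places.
-0.707

End-effector z-axis (col 2 of R) = (-0.7071,-0.7071,0.0000)
R[1][2] = -0.7071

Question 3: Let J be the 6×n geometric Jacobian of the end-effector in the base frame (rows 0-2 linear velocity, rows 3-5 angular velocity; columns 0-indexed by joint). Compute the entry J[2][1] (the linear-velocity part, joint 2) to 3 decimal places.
prismatic axis z_1 = (0.0000,0.0000,1.0000)
J_v[:, 1] = z_1; J_ω[:, 1] = (0,0,0)
entry J[2][1] = 1.0000

1.000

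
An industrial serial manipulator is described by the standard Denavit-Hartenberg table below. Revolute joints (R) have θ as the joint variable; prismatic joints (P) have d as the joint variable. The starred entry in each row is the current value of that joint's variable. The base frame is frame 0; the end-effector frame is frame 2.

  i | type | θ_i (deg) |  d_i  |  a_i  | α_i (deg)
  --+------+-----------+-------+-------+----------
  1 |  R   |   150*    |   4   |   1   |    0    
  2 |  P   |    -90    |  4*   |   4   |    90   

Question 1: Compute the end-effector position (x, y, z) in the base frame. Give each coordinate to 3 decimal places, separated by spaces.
1.134 3.964 8.000

after link 1: o_1 = (-0.8660, 0.5000, 4.0000)
after link 2: o_2 = (1.1340, 3.9641, 8.0000)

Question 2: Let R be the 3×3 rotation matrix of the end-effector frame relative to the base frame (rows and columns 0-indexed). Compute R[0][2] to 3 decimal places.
End-effector z-axis (col 2 of R) = (0.8660,-0.5000,0.0000)
R[0][2] = 0.8660

0.866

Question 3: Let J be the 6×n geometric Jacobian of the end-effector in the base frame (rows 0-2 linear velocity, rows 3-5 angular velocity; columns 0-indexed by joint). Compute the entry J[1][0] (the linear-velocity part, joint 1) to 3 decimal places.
1.134

axis z_0 = ẑ; lever o_n−o_0 = (1.1340,3.9641,8.0000)
cross product → J_v[:, 0] = (-3.9641,1.1340,0.0000)
J_ω[:, 0] = z_0
entry J[1][0] = 1.1340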